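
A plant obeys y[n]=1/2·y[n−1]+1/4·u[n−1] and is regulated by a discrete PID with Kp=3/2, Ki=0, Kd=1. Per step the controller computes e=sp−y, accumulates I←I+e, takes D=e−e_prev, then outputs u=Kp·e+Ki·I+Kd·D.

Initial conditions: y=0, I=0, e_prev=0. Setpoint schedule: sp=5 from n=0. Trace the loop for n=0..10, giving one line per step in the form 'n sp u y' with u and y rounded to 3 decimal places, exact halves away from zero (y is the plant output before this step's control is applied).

(exact arithmetic carried between steps; '≈' marks a value shown rounded to 6 d.p. or computed from one; I and e_prev carry over from the previous line; the table rounds u and y to 3 d.p., halves away from zero)
n=0: y=0, sp=5, e=sp−y=5; I=5, D=e−e_prev=5; u=3/2·5+0·5+1·5=12.5; next y=1/2·0+1/4·12.5=3.125
n=1: y=3.125, sp=5, e=sp−y=1.875; I=6.875, D=e−e_prev=-3.125; u=3/2·1.875+0·6.875+1·(-3.125)=-0.3125; next y=1/2·3.125+1/4·(-0.3125)=1.484375
n=2: y=1.484375, sp=5, e=sp−y=3.515625; I=10.390625, D=e−e_prev=1.640625; u=3/2·3.515625+0·10.390625+1·1.640625≈6.914063; next y=1/2·1.484375+1/4·6.914063≈2.470703
n=3: y≈2.470703, sp=5, e=sp−y≈2.529297; I≈12.919922, D=e−e_prev≈-0.986328; u=3/2·2.529297+0·12.919922+1·(-0.986328)≈2.807617; next y=1/2·2.470703+1/4·2.807617≈1.937256
n=4: y≈1.937256, sp=5, e=sp−y≈3.062744; I≈15.982666, D=e−e_prev≈0.533447; u=3/2·3.062744+0·15.982666+1·0.533447≈5.127563; next y=1/2·1.937256+1/4·5.127563≈2.250519
n=5: y≈2.250519, sp=5, e=sp−y≈2.749481; I≈18.732147, D=e−e_prev≈-0.313263; u=3/2·2.749481+0·18.732147+1·(-0.313263)≈3.810959; next y=1/2·2.250519+1/4·3.810959≈2.077999
n=6: y≈2.077999, sp=5, e=sp−y≈2.922001; I≈21.654148, D=e−e_prev≈0.172520; u=3/2·2.922001+0·21.654148+1·0.172520≈4.555521; next y=1/2·2.077999+1/4·4.555521≈2.177880
n=7: y≈2.177880, sp=5, e=sp−y≈2.822120; I≈24.476268, D=e−e_prev≈-0.099881; u=3/2·2.822120+0·24.476268+1·(-0.099881)≈4.133300; next y=1/2·2.177880+1/4·4.133300≈2.122265
n=8: y≈2.122265, sp=5, e=sp−y≈2.877735; I≈27.354003, D=e−e_prev≈0.055615; u=3/2·2.877735+0·27.354003+1·0.055615≈4.372218; next y=1/2·2.122265+1/4·4.372218≈2.154187
n=9: y≈2.154187, sp=5, e=sp−y≈2.845813; I≈30.199817, D=e−e_prev≈-0.031922; u=3/2·2.845813+0·30.199817+1·(-0.031922)≈4.236798; next y=1/2·2.154187+1/4·4.236798≈2.136293
n=10: y≈2.136293, sp=5, e=sp−y≈2.863707; I≈33.063524, D=e−e_prev≈0.017894; u=3/2·2.863707+0·33.063524+1·0.017894≈4.313455; next y=1/2·2.136293+1/4·4.313455≈2.146510

0 5 12.500 0.000
1 5 -0.313 3.125
2 5 6.914 1.484
3 5 2.808 2.471
4 5 5.128 1.937
5 5 3.811 2.251
6 5 4.556 2.078
7 5 4.133 2.178
8 5 4.372 2.122
9 5 4.237 2.154
10 5 4.313 2.136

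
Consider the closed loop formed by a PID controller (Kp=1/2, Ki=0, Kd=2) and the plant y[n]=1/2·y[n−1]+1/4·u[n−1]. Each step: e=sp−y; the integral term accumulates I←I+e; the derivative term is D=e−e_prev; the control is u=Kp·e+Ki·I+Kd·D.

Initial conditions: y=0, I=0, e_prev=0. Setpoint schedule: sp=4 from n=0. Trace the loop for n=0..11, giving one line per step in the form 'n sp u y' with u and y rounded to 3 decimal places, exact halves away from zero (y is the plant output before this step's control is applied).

(exact arithmetic carried between steps; '≈' marks a value shown rounded to 6 d.p. or computed from one; I and e_prev carry over from the previous line; the table rounds u and y to 3 d.p., halves away from zero)
n=0: y=0, sp=4, e=sp−y=4; I=4, D=e−e_prev=4; u=1/2·4+0·4+2·4=10; next y=1/2·0+1/4·10=2.5
n=1: y=2.5, sp=4, e=sp−y=1.5; I=5.5, D=e−e_prev=-2.5; u=1/2·1.5+0·5.5+2·(-2.5)=-4.25; next y=1/2·2.5+1/4·(-4.25)=0.1875
n=2: y=0.1875, sp=4, e=sp−y=3.8125; I=9.3125, D=e−e_prev=2.3125; u=1/2·3.8125+0·9.3125+2·2.3125=6.53125; next y=1/2·0.1875+1/4·6.53125≈1.726563
n=3: y≈1.726563, sp=4, e=sp−y≈2.273438; I≈11.585938, D=e−e_prev≈-1.539063; u=1/2·2.273438+0·11.585938+2·(-1.539063)≈-1.941406; next y=1/2·1.726563+1/4·(-1.941406)≈0.377930
n=4: y≈0.377930, sp=4, e=sp−y≈3.622070; I≈15.208008, D=e−e_prev≈1.348633; u=1/2·3.622070+0·15.208008+2·1.348633≈4.508301; next y=1/2·0.377930+1/4·4.508301≈1.316040
n=5: y≈1.316040, sp=4, e=sp−y≈2.683960; I≈17.891968, D=e−e_prev≈-0.938110; u=1/2·2.683960+0·17.891968+2·(-0.938110)≈-0.534241; next y=1/2·1.316040+1/4·(-0.534241)≈0.524460
n=6: y≈0.524460, sp=4, e=sp−y≈3.475540; I≈21.367508, D=e−e_prev≈0.791580; u=1/2·3.475540+0·21.367508+2·0.791580≈3.320930; next y=1/2·0.524460+1/4·3.320930≈1.092463
n=7: y≈1.092463, sp=4, e=sp−y≈2.907537; I≈24.275045, D=e−e_prev≈-0.568003; u=1/2·2.907537+0·24.275045+2·(-0.568003)≈0.317763; next y=1/2·1.092463+1/4·0.317763≈0.625672
n=8: y≈0.625672, sp=4, e=sp−y≈3.374328; I≈27.649373, D=e−e_prev≈0.466790; u=1/2·3.374328+0·27.649373+2·0.466790≈2.620745; next y=1/2·0.625672+1/4·2.620745≈0.968022
n=9: y≈0.968022, sp=4, e=sp−y≈3.031978; I≈30.681351, D=e−e_prev≈-0.342350; u=1/2·3.031978+0·30.681351+2·(-0.342350)≈0.831289; next y=1/2·0.968022+1/4·0.831289≈0.691833
n=10: y≈0.691833, sp=4, e=sp−y≈3.308167; I≈33.989518, D=e−e_prev≈0.276189; u=1/2·3.308167+0·33.989518+2·0.276189≈2.206461; next y=1/2·0.691833+1/4·2.206461≈0.897532
n=11: y≈0.897532, sp=4, e=sp−y≈3.102468; I≈37.091986, D=e−e_prev≈-0.205699; u=1/2·3.102468+0·37.091986+2·(-0.205699)≈1.139837; next y=1/2·0.897532+1/4·1.139837≈0.733725

0 4 10.000 0.000
1 4 -4.250 2.500
2 4 6.531 0.188
3 4 -1.941 1.727
4 4 4.508 0.378
5 4 -0.534 1.316
6 4 3.321 0.524
7 4 0.318 1.092
8 4 2.621 0.626
9 4 0.831 0.968
10 4 2.206 0.692
11 4 1.140 0.898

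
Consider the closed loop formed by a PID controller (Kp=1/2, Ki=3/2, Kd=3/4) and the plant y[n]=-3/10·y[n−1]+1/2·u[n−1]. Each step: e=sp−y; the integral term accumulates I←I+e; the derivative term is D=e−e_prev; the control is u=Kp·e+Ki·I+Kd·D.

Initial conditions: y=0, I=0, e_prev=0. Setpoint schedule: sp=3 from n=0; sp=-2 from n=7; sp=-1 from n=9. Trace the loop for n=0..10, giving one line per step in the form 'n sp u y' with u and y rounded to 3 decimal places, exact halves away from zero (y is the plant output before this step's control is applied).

0 3 8.250 0.000
1 3 -0.844 4.125
2 3 16.470 -1.659
3 3 -9.458 8.733
4 3 33.961 -7.349
5 3 -35.544 19.185
6 3 77.538 -23.528
7 -2 -119.181 45.827
8 -2 192.550 -73.339
9 -1 -314.008 118.277
10 -1 504.639 -192.487

(exact arithmetic carried between steps; '≈' marks a value shown rounded to 6 d.p. or computed from one; I and e_prev carry over from the previous line; the table rounds u and y to 3 d.p., halves away from zero)
n=0: y=0, sp=3, e=sp−y=3; I=3, D=e−e_prev=3; u=1/2·3+3/2·3+3/4·3=8.25; next y=-3/10·0+1/2·8.25=4.125
n=1: y=4.125, sp=3, e=sp−y=-1.125; I=1.875, D=e−e_prev=-4.125; u=1/2·(-1.125)+3/2·1.875+3/4·(-4.125)=-0.84375; next y=-3/10·4.125+1/2·(-0.84375)=-1.659375
n=2: y=-1.659375, sp=3, e=sp−y=4.659375; I=6.534375, D=e−e_prev=5.784375; u=1/2·4.659375+3/2·6.534375+3/4·5.784375≈16.469531; next y=-3/10·(-1.659375)+1/2·16.469531≈8.732578
n=3: y≈8.732578, sp=3, e=sp−y≈-5.732578; I≈0.801797, D=e−e_prev≈-10.391953; u=1/2·(-5.732578)+3/2·0.801797+3/4·(-10.391953)≈-9.457559; next y=-3/10·8.732578+1/2·(-9.457559)≈-7.348553
n=4: y≈-7.348553, sp=3, e=sp−y≈10.348553; I≈11.150350, D=e−e_prev≈16.081131; u=1/2·10.348553+3/2·11.150350+3/4·16.081131≈33.960649; next y=-3/10·(-7.348553)+1/2·33.960649≈19.184890
n=5: y≈19.184890, sp=3, e=sp−y≈-16.184890; I≈-5.034541, D=e−e_prev≈-26.533443; u=1/2·(-16.184890)+3/2·(-5.034541)+3/4·(-26.533443)≈-35.544338; next y=-3/10·19.184890+1/2·(-35.544338)≈-23.527636
n=6: y≈-23.527636, sp=3, e=sp−y≈26.527636; I≈21.493096, D=e−e_prev≈42.712527; u=1/2·26.527636+3/2·21.493096+3/4·42.712527≈77.537857; next y=-3/10·(-23.527636)+1/2·77.537857≈45.827219
n=7: y≈45.827219, sp=-2, e=sp−y≈-47.827219; I≈-26.334124, D=e−e_prev≈-74.354855; u=1/2·(-47.827219)+3/2·(-26.334124)+3/4·(-74.354855)≈-119.180936; next y=-3/10·45.827219+1/2·(-119.180936)≈-73.338634
n=8: y≈-73.338634, sp=-2, e=sp−y≈71.338634; I≈45.004510, D=e−e_prev≈119.165853; u=1/2·71.338634+3/2·45.004510+3/4·119.165853≈192.550472; next y=-3/10·(-73.338634)+1/2·192.550472≈118.276826
n=9: y≈118.276826, sp=-1, e=sp−y≈-119.276826; I≈-74.272316, D=e−e_prev≈-190.615460; u=1/2·(-119.276826)+3/2·(-74.272316)+3/4·(-190.615460)≈-314.008482; next y=-3/10·118.276826+1/2·(-314.008482)≈-192.487289
n=10: y≈-192.487289, sp=-1, e=sp−y≈191.487289; I≈117.214973, D=e−e_prev≈310.764116; u=1/2·191.487289+3/2·117.214973+3/4·310.764116≈504.639191; next y=-3/10·(-192.487289)+1/2·504.639191≈310.065782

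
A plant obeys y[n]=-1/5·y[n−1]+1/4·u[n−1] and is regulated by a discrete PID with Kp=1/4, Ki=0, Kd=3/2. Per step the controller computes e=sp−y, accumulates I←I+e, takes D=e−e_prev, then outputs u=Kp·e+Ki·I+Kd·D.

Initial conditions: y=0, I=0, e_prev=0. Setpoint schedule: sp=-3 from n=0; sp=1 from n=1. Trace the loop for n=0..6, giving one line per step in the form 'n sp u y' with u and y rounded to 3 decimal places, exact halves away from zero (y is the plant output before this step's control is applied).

(exact arithmetic carried between steps; '≈' marks a value shown rounded to 6 d.p. or computed from one; I and e_prev carry over from the previous line; the table rounds u and y to 3 d.p., halves away from zero)
n=0: y=0, sp=-3, e=sp−y=-3; I=-3, D=e−e_prev=-3; u=1/4·(-3)+0·(-3)+3/2·(-3)=-5.25; next y=-1/5·0+1/4·(-5.25)=-1.3125
n=1: y=-1.3125, sp=1, e=sp−y=2.3125; I=-0.6875, D=e−e_prev=5.3125; u=1/4·2.3125+0·(-0.6875)+3/2·5.3125=8.546875; next y=-1/5·(-1.3125)+1/4·8.546875≈2.399219
n=2: y≈2.399219, sp=1, e=sp−y≈-1.399219; I≈-2.086719, D=e−e_prev≈-3.711719; u=1/4·(-1.399219)+0·(-2.086719)+3/2·(-3.711719)≈-5.917383; next y=-1/5·2.399219+1/4·(-5.917383)≈-1.959189
n=3: y≈-1.959189, sp=1, e=sp−y≈2.959189; I≈0.872471, D=e−e_prev≈4.358408; u=1/4·2.959189+0·0.872471+3/2·4.358408≈7.277410; next y=-1/5·(-1.959189)+1/4·7.277410≈2.211190
n=4: y≈2.211190, sp=1, e=sp−y≈-1.211190; I≈-0.338720, D=e−e_prev≈-4.170380; u=1/4·(-1.211190)+0·(-0.338720)+3/2·(-4.170380)≈-6.558367; next y=-1/5·2.211190+1/4·(-6.558367)≈-2.081830
n=5: y≈-2.081830, sp=1, e=sp−y≈3.081830; I≈2.743110, D=e−e_prev≈4.293020; u=1/4·3.081830+0·2.743110+3/2·4.293020≈7.209988; next y=-1/5·(-2.081830)+1/4·7.209988≈2.218863
n=6: y≈2.218863, sp=1, e=sp−y≈-1.218863; I≈1.524247, D=e−e_prev≈-4.300693; u=1/4·(-1.218863)+0·1.524247+3/2·(-4.300693)≈-6.755755; next y=-1/5·2.218863+1/4·(-6.755755)≈-2.132711

0 -3 -5.250 0.000
1 1 8.547 -1.313
2 1 -5.917 2.399
3 1 7.277 -1.959
4 1 -6.558 2.211
5 1 7.210 -2.082
6 1 -6.756 2.219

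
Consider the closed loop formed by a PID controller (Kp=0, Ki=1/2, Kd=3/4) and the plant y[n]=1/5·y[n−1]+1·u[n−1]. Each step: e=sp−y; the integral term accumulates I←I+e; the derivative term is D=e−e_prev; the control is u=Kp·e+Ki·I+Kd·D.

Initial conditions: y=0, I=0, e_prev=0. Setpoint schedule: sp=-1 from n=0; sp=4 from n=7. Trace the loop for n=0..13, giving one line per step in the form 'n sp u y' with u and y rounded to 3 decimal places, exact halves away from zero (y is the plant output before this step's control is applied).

0 -1 -1.250 0.000
1 -1 0.563 -1.250
2 -1 -2.203 0.313
3 -1 1.379 -2.141
4 -1 -3.755 0.951
5 -1 3.233 -3.565
6 -1 -6.477 2.520
7 4 13.192 -5.973
8 4 -14.404 11.998
9 4 25.078 -12.005
10 4 -28.274 22.677
11 4 46.419 -23.739
12 4 -56.286 41.671
13 4 85.964 -47.952

(exact arithmetic carried between steps; '≈' marks a value shown rounded to 6 d.p. or computed from one; I and e_prev carry over from the previous line; the table rounds u and y to 3 d.p., halves away from zero)
n=0: y=0, sp=-1, e=sp−y=-1; I=-1, D=e−e_prev=-1; u=0·(-1)+1/2·(-1)+3/4·(-1)=-1.25; next y=1/5·0+1·(-1.25)=-1.25
n=1: y=-1.25, sp=-1, e=sp−y=0.25; I=-0.75, D=e−e_prev=1.25; u=0·0.25+1/2·(-0.75)+3/4·1.25=0.5625; next y=1/5·(-1.25)+1·0.5625=0.3125
n=2: y=0.3125, sp=-1, e=sp−y=-1.3125; I=-2.0625, D=e−e_prev=-1.5625; u=0·(-1.3125)+1/2·(-2.0625)+3/4·(-1.5625)=-2.203125; next y=1/5·0.3125+1·(-2.203125)=-2.140625
n=3: y=-2.140625, sp=-1, e=sp−y=1.140625; I=-0.921875, D=e−e_prev=2.453125; u=0·1.140625+1/2·(-0.921875)+3/4·2.453125≈1.378906; next y=1/5·(-2.140625)+1·1.378906≈0.950781
n=4: y≈0.950781, sp=-1, e=sp−y≈-1.950781; I≈-2.872656, D=e−e_prev≈-3.091406; u=0·(-1.950781)+1/2·(-2.872656)+3/4·(-3.091406)≈-3.754883; next y=1/5·0.950781+1·(-3.754883)≈-3.564727
n=5: y≈-3.564727, sp=-1, e=sp−y≈2.564727; I≈-0.307930, D=e−e_prev≈4.515508; u=0·2.564727+1/2·(-0.307930)+3/4·4.515508≈3.232666; next y=1/5·(-3.564727)+1·3.232666≈2.519721
n=6: y≈2.519721, sp=-1, e=sp−y≈-3.519721; I≈-3.827650, D=e−e_prev≈-6.084447; u=0·(-3.519721)+1/2·(-3.827650)+3/4·(-6.084447)≈-6.477161; next y=1/5·2.519721+1·(-6.477161)≈-5.973217
n=7: y≈-5.973217, sp=4, e=sp−y≈9.973217; I≈6.145566, D=e−e_prev≈13.492937; u=0·9.973217+1/2·6.145566+3/4·13.492937≈13.192486; next y=1/5·(-5.973217)+1·13.192486≈11.997843
n=8: y≈11.997843, sp=4, e=sp−y≈-7.997843; I≈-1.852277, D=e−e_prev≈-17.971059; u=0·(-7.997843)+1/2·(-1.852277)+3/4·(-17.971059)≈-14.404433; next y=1/5·11.997843+1·(-14.404433)≈-12.004864
n=9: y≈-12.004864, sp=4, e=sp−y≈16.004864; I≈14.152588, D=e−e_prev≈24.002707; u=0·16.004864+1/2·14.152588+3/4·24.002707≈25.078324; next y=1/5·(-12.004864)+1·25.078324≈22.677351
n=10: y≈22.677351, sp=4, e=sp−y≈-18.677351; I≈-4.524763, D=e−e_prev≈-34.682215; u=0·(-18.677351)+1/2·(-4.524763)+3/4·(-34.682215)≈-28.274043; next y=1/5·22.677351+1·(-28.274043)≈-23.738573
n=11: y≈-23.738573, sp=4, e=sp−y≈27.738573; I≈23.213809, D=e−e_prev≈46.415924; u=0·27.738573+1/2·23.213809+3/4·46.415924≈46.418848; next y=1/5·(-23.738573)+1·46.418848≈41.671133
n=12: y≈41.671133, sp=4, e=sp−y≈-37.671133; I≈-14.457324, D=e−e_prev≈-65.409706; u=0·(-37.671133)+1/2·(-14.457324)+3/4·(-65.409706)≈-56.285941; next y=1/5·41.671133+1·(-56.285941)≈-47.951715
n=13: y≈-47.951715, sp=4, e=sp−y≈51.951715; I≈37.494391, D=e−e_prev≈89.622848; u=0·51.951715+1/2·37.494391+3/4·89.622848≈85.964331; next y=1/5·(-47.951715)+1·85.964331≈76.373988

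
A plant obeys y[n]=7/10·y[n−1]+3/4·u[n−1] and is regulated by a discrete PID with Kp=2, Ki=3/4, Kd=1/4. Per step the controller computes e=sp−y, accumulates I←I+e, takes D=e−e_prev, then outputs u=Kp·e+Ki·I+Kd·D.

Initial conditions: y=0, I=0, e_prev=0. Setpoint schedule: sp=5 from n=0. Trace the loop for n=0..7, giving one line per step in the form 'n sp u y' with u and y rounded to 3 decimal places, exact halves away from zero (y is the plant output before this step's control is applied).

0 5 15.000 0.000
1 5 -16.250 11.250
2 5 28.563 -4.313
3 5 -36.491 18.403
4 5 57.803 -14.486
5 5 -78.898 33.212
6 5 119.279 -35.925
7 5 -168.022 64.312

(exact arithmetic carried between steps; '≈' marks a value shown rounded to 6 d.p. or computed from one; I and e_prev carry over from the previous line; the table rounds u and y to 3 d.p., halves away from zero)
n=0: y=0, sp=5, e=sp−y=5; I=5, D=e−e_prev=5; u=2·5+3/4·5+1/4·5=15; next y=7/10·0+3/4·15=11.25
n=1: y=11.25, sp=5, e=sp−y=-6.25; I=-1.25, D=e−e_prev=-11.25; u=2·(-6.25)+3/4·(-1.25)+1/4·(-11.25)=-16.25; next y=7/10·11.25+3/4·(-16.25)=-4.3125
n=2: y=-4.3125, sp=5, e=sp−y=9.3125; I=8.0625, D=e−e_prev=15.5625; u=2·9.3125+3/4·8.0625+1/4·15.5625=28.5625; next y=7/10·(-4.3125)+3/4·28.5625=18.403125
n=3: y=18.403125, sp=5, e=sp−y=-13.403125; I=-5.340625, D=e−e_prev=-22.715625; u=2·(-13.403125)+3/4·(-5.340625)+1/4·(-22.715625)=-36.490625; next y=7/10·18.403125+3/4·(-36.490625)≈-14.485781
n=4: y≈-14.485781, sp=5, e=sp−y≈19.485781; I≈14.145156, D=e−e_prev≈32.888906; u=2·19.485781+3/4·14.145156+1/4·32.888906≈57.802656; next y=7/10·(-14.485781)+3/4·57.802656≈33.211945
n=5: y≈33.211945, sp=5, e=sp−y≈-28.211945; I≈-14.066789, D=e−e_prev≈-47.697727; u=2·(-28.211945)+3/4·(-14.066789)+1/4·(-47.697727)≈-78.898414; next y=7/10·33.211945+3/4·(-78.898414)≈-35.925449
n=6: y≈-35.925449, sp=5, e=sp−y≈40.925449; I≈26.858660, D=e−e_prev≈69.137394; u=2·40.925449+3/4·26.858660+1/4·69.137394≈119.279241; next y=7/10·(-35.925449)+3/4·119.279241≈64.311617
n=7: y≈64.311617, sp=5, e=sp−y≈-59.311617; I≈-32.452957, D=e−e_prev≈-100.237065; u=2·(-59.311617)+3/4·(-32.452957)+1/4·(-100.237065)≈-168.022217; next y=7/10·64.311617+3/4·(-168.022217)≈-80.998531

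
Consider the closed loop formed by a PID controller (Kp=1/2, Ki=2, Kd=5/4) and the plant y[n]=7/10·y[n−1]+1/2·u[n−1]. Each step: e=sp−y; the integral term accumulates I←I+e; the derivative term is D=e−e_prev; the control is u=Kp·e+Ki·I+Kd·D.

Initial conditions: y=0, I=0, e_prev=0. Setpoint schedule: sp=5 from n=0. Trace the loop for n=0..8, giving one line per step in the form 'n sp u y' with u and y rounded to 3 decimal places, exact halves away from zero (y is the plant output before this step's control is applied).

(exact arithmetic carried between steps; '≈' marks a value shown rounded to 6 d.p. or computed from one; I and e_prev carry over from the previous line; the table rounds u and y to 3 d.p., halves away from zero)
n=0: y=0, sp=5, e=sp−y=5; I=5, D=e−e_prev=5; u=1/2·5+2·5+5/4·5=18.75; next y=7/10·0+1/2·18.75=9.375
n=1: y=9.375, sp=5, e=sp−y=-4.375; I=0.625, D=e−e_prev=-9.375; u=1/2·(-4.375)+2·0.625+5/4·(-9.375)=-12.65625; next y=7/10·9.375+1/2·(-12.65625)=0.234375
n=2: y=0.234375, sp=5, e=sp−y=4.765625; I=5.390625, D=e−e_prev=9.140625; u=1/2·4.765625+2·5.390625+5/4·9.140625≈24.589844; next y=7/10·0.234375+1/2·24.589844≈12.458984
n=3: y≈12.458984, sp=5, e=sp−y≈-7.458984; I≈-2.068359, D=e−e_prev≈-12.224609; u=1/2·(-7.458984)+2·(-2.068359)+5/4·(-12.224609)≈-23.146973; next y=7/10·12.458984+1/2·(-23.146973)≈-2.852197
n=4: y≈-2.852197, sp=5, e=sp−y≈7.852197; I≈5.783838, D=e−e_prev≈15.311182; u=1/2·7.852197+2·5.783838+5/4·15.311182≈34.632751; next y=7/10·(-2.852197)+1/2·34.632751≈15.319838
n=5: y≈15.319838, sp=5, e=sp−y≈-10.319838; I≈-4.536000, D=e−e_prev≈-18.172035; u=1/2·(-10.319838)+2·(-4.536000)+5/4·(-18.172035)≈-36.946962; next y=7/10·15.319838+1/2·(-36.946962)≈-7.749595
n=6: y≈-7.749595, sp=5, e=sp−y≈12.749595; I≈8.213595, D=e−e_prev≈23.069432; u=1/2·12.749595+2·8.213595+5/4·23.069432≈51.638777; next y=7/10·(-7.749595)+1/2·51.638777≈20.394672
n=7: y≈20.394672, sp=5, e=sp−y≈-15.394672; I≈-7.181078, D=e−e_prev≈-28.144267; u=1/2·(-15.394672)+2·(-7.181078)+5/4·(-28.144267)≈-57.239825; next y=7/10·20.394672+1/2·(-57.239825)≈-14.343642
n=8: y≈-14.343642, sp=5, e=sp−y≈19.343642; I≈12.162564, D=e−e_prev≈34.738314; u=1/2·19.343642+2·12.162564+5/4·34.738314≈77.419843; next y=7/10·(-14.343642)+1/2·77.419843≈28.669372

0 5 18.750 0.000
1 5 -12.656 9.375
2 5 24.590 0.234
3 5 -23.147 12.459
4 5 34.633 -2.852
5 5 -36.947 15.320
6 5 51.639 -7.750
7 5 -57.240 20.395
8 5 77.420 -14.344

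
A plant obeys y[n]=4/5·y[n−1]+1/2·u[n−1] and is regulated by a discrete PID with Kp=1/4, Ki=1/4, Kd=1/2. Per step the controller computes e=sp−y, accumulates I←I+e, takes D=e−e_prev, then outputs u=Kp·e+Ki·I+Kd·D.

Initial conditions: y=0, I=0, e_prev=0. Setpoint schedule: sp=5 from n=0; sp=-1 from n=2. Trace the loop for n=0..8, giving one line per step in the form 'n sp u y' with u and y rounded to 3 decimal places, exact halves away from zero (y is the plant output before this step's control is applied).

(exact arithmetic carried between steps; '≈' marks a value shown rounded to 6 d.p. or computed from one; I and e_prev carry over from the previous line; the table rounds u and y to 3 d.p., halves away from zero)
n=0: y=0, sp=5, e=sp−y=5; I=5, D=e−e_prev=5; u=1/4·5+1/4·5+1/2·5=5; next y=4/5·0+1/2·5=2.5
n=1: y=2.5, sp=5, e=sp−y=2.5; I=7.5, D=e−e_prev=-2.5; u=1/4·2.5+1/4·7.5+1/2·(-2.5)=1.25; next y=4/5·2.5+1/2·1.25=2.625
n=2: y=2.625, sp=-1, e=sp−y=-3.625; I=3.875, D=e−e_prev=-6.125; u=1/4·(-3.625)+1/4·3.875+1/2·(-6.125)=-3; next y=4/5·2.625+1/2·(-3)=0.6
n=3: y=0.6, sp=-1, e=sp−y=-1.6; I=2.275, D=e−e_prev=2.025; u=1/4·(-1.6)+1/4·2.275+1/2·2.025=1.18125; next y=4/5·0.6+1/2·1.18125=1.070625
n=4: y=1.070625, sp=-1, e=sp−y=-2.070625; I=0.204375, D=e−e_prev=-0.470625; u=1/4·(-2.070625)+1/4·0.204375+1/2·(-0.470625)=-0.701875; next y=4/5·1.070625+1/2·(-0.701875)≈0.505563
n=5: y≈0.505563, sp=-1, e=sp−y≈-1.505563; I≈-1.301188, D=e−e_prev≈0.565063; u=1/4·(-1.505563)+1/4·(-1.301188)+1/2·0.565063≈-0.419156; next y=4/5·0.505563+1/2·(-0.419156)≈0.194872
n=6: y≈0.194872, sp=-1, e=sp−y≈-1.194872; I≈-2.496059, D=e−e_prev≈0.310691; u=1/4·(-1.194872)+1/4·(-2.496059)+1/2·0.310691≈-0.767388; next y=4/5·0.194872+1/2·(-0.767388)≈-0.227796
n=7: y≈-0.227796, sp=-1, e=sp−y≈-0.772204; I≈-3.268263, D=e−e_prev≈0.422668; u=1/4·(-0.772204)+1/4·(-3.268263)+1/2·0.422668≈-0.798783; next y=4/5·(-0.227796)+1/2·(-0.798783)≈-0.581628
n=8: y≈-0.581628, sp=-1, e=sp−y≈-0.418372; I≈-3.686635, D=e−e_prev≈0.353832; u=1/4·(-0.418372)+1/4·(-3.686635)+1/2·0.353832≈-0.849336; next y=4/5·(-0.581628)+1/2·(-0.849336)≈-0.889970

0 5 5.000 0.000
1 5 1.250 2.500
2 -1 -3.000 2.625
3 -1 1.181 0.600
4 -1 -0.702 1.071
5 -1 -0.419 0.506
6 -1 -0.767 0.195
7 -1 -0.799 -0.228
8 -1 -0.849 -0.582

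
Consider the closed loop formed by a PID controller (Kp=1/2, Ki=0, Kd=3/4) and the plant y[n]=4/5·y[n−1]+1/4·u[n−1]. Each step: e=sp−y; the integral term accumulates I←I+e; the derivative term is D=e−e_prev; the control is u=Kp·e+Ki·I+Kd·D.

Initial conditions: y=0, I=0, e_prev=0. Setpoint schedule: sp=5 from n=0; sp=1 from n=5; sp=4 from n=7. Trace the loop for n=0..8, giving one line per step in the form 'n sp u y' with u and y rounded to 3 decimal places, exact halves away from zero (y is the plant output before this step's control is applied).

(exact arithmetic carried between steps; '≈' marks a value shown rounded to 6 d.p. or computed from one; I and e_prev carry over from the previous line; the table rounds u and y to 3 d.p., halves away from zero)
n=0: y=0, sp=5, e=sp−y=5; I=5, D=e−e_prev=5; u=1/2·5+0·5+3/4·5=6.25; next y=4/5·0+1/4·6.25=1.5625
n=1: y=1.5625, sp=5, e=sp−y=3.4375; I=8.4375, D=e−e_prev=-1.5625; u=1/2·3.4375+0·8.4375+3/4·(-1.5625)=0.546875; next y=4/5·1.5625+1/4·0.546875≈1.386719
n=2: y≈1.386719, sp=5, e=sp−y≈3.613281; I≈12.050781, D=e−e_prev≈0.175781; u=1/2·3.613281+0·12.050781+3/4·0.175781≈1.938477; next y=4/5·1.386719+1/4·1.938477≈1.593994
n=3: y≈1.593994, sp=5, e=sp−y≈3.406006; I≈15.456787, D=e−e_prev≈-0.207275; u=1/2·3.406006+0·15.456787+3/4·(-0.207275)≈1.547546; next y=4/5·1.593994+1/4·1.547546≈1.662082
n=4: y≈1.662082, sp=5, e=sp−y≈3.337918; I≈18.794705, D=e−e_prev≈-0.068088; u=1/2·3.337918+0·18.794705+3/4·(-0.068088)≈1.617893; next y=4/5·1.662082+1/4·1.617893≈1.734139
n=5: y≈1.734139, sp=1, e=sp−y≈-0.734139; I≈18.060566, D=e−e_prev≈-4.072057; u=1/2·(-0.734139)+0·18.060566+3/4·(-4.072057)≈-3.421112; next y=4/5·1.734139+1/4·(-3.421112)≈0.532033
n=6: y≈0.532033, sp=1, e=sp−y≈0.467967; I≈18.528533, D=e−e_prev≈1.202106; u=1/2·0.467967+0·18.528533+3/4·1.202106≈1.135563; next y=4/5·0.532033+1/4·1.135563≈0.709517
n=7: y≈0.709517, sp=4, e=sp−y≈3.290483; I≈21.819016, D=e−e_prev≈2.822516; u=1/2·3.290483+0·21.819016+3/4·2.822516≈3.762128; next y=4/5·0.709517+1/4·3.762128≈1.508146
n=8: y≈1.508146, sp=4, e=sp−y≈2.491854; I≈24.310870, D=e−e_prev≈-0.798629; u=1/2·2.491854+0·24.310870+3/4·(-0.798629)≈0.646956; next y=4/5·1.508146+1/4·0.646956≈1.368256

0 5 6.250 0.000
1 5 0.547 1.563
2 5 1.938 1.387
3 5 1.548 1.594
4 5 1.618 1.662
5 1 -3.421 1.734
6 1 1.136 0.532
7 4 3.762 0.710
8 4 0.647 1.508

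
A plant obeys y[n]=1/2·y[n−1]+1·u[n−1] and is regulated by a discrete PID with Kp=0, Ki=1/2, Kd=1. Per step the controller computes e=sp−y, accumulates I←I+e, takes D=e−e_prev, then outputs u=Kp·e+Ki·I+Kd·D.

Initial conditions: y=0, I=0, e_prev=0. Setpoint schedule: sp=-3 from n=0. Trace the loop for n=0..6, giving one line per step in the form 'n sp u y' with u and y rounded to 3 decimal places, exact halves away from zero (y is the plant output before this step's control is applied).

(exact arithmetic carried between steps; '≈' marks a value shown rounded to 6 d.p. or computed from one; I and e_prev carry over from the previous line; the table rounds u and y to 3 d.p., halves away from zero)
n=0: y=0, sp=-3, e=sp−y=-3; I=-3, D=e−e_prev=-3; u=0·(-3)+1/2·(-3)+1·(-3)=-4.5; next y=1/2·0+1·(-4.5)=-4.5
n=1: y=-4.5, sp=-3, e=sp−y=1.5; I=-1.5, D=e−e_prev=4.5; u=0·1.5+1/2·(-1.5)+1·4.5=3.75; next y=1/2·(-4.5)+1·3.75=1.5
n=2: y=1.5, sp=-3, e=sp−y=-4.5; I=-6, D=e−e_prev=-6; u=0·(-4.5)+1/2·(-6)+1·(-6)=-9; next y=1/2·1.5+1·(-9)=-8.25
n=3: y=-8.25, sp=-3, e=sp−y=5.25; I=-0.75, D=e−e_prev=9.75; u=0·5.25+1/2·(-0.75)+1·9.75=9.375; next y=1/2·(-8.25)+1·9.375=5.25
n=4: y=5.25, sp=-3, e=sp−y=-8.25; I=-9, D=e−e_prev=-13.5; u=0·(-8.25)+1/2·(-9)+1·(-13.5)=-18; next y=1/2·5.25+1·(-18)=-15.375
n=5: y=-15.375, sp=-3, e=sp−y=12.375; I=3.375, D=e−e_prev=20.625; u=0·12.375+1/2·3.375+1·20.625=22.3125; next y=1/2·(-15.375)+1·22.3125=14.625
n=6: y=14.625, sp=-3, e=sp−y=-17.625; I=-14.25, D=e−e_prev=-30; u=0·(-17.625)+1/2·(-14.25)+1·(-30)=-37.125; next y=1/2·14.625+1·(-37.125)=-29.8125

0 -3 -4.500 0.000
1 -3 3.750 -4.500
2 -3 -9.000 1.500
3 -3 9.375 -8.250
4 -3 -18.000 5.250
5 -3 22.313 -15.375
6 -3 -37.125 14.625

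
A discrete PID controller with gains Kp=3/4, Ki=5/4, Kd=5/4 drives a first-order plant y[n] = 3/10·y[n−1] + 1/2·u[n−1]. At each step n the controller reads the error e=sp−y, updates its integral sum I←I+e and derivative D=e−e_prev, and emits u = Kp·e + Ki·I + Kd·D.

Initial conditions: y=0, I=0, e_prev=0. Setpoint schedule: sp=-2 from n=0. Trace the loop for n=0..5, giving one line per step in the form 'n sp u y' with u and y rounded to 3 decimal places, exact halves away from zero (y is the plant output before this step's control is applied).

(exact arithmetic carried between steps; '≈' marks a value shown rounded to 6 d.p. or computed from one; I and e_prev carry over from the previous line; the table rounds u and y to 3 d.p., halves away from zero)
n=0: y=0, sp=-2, e=sp−y=-2; I=-2, D=e−e_prev=-2; u=3/4·(-2)+5/4·(-2)+5/4·(-2)=-6.5; next y=3/10·0+1/2·(-6.5)=-3.25
n=1: y=-3.25, sp=-2, e=sp−y=1.25; I=-0.75, D=e−e_prev=3.25; u=3/4·1.25+5/4·(-0.75)+5/4·3.25=4.0625; next y=3/10·(-3.25)+1/2·4.0625=1.05625
n=2: y=1.05625, sp=-2, e=sp−y=-3.05625; I=-3.80625, D=e−e_prev=-4.30625; u=3/4·(-3.05625)+5/4·(-3.80625)+5/4·(-4.30625)≈-12.432813; next y=3/10·1.05625+1/2·(-12.432813)≈-5.899531
n=3: y≈-5.899531, sp=-2, e=sp−y≈3.899531; I≈0.093281, D=e−e_prev≈6.955781; u=3/4·3.899531+5/4·0.093281+5/4·6.955781≈11.735977; next y=3/10·(-5.899531)+1/2·11.735977≈4.098129
n=4: y≈4.098129, sp=-2, e=sp−y≈-6.098129; I≈-6.004848, D=e−e_prev≈-9.997660; u=3/4·(-6.098129)+5/4·(-6.004848)+5/4·(-9.997660)≈-24.576731; next y=3/10·4.098129+1/2·(-24.576731)≈-11.058927
n=5: y≈-11.058927, sp=-2, e=sp−y≈9.058927; I≈3.054079, D=e−e_prev≈15.157056; u=3/4·9.058927+5/4·3.054079+5/4·15.157056≈29.558114; next y=3/10·(-11.058927)+1/2·29.558114≈11.461379

0 -2 -6.500 0.000
1 -2 4.063 -3.250
2 -2 -12.433 1.056
3 -2 11.736 -5.900
4 -2 -24.577 4.098
5 -2 29.558 -11.059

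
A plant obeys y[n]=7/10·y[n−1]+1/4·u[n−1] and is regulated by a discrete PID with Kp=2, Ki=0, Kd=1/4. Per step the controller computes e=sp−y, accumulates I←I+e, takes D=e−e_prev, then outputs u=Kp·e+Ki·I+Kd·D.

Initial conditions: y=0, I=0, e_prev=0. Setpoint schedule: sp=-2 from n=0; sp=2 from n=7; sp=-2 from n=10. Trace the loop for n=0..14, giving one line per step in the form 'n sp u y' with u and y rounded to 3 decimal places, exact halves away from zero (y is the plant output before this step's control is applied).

(exact arithmetic carried between steps; '≈' marks a value shown rounded to 6 d.p. or computed from one; I and e_prev carry over from the previous line; the table rounds u and y to 3 d.p., halves away from zero)
n=0: y=0, sp=-2, e=sp−y=-2; I=-2, D=e−e_prev=-2; u=2·(-2)+0·(-2)+1/4·(-2)=-4.5; next y=7/10·0+1/4·(-4.5)=-1.125
n=1: y=-1.125, sp=-2, e=sp−y=-0.875; I=-2.875, D=e−e_prev=1.125; u=2·(-0.875)+0·(-2.875)+1/4·1.125=-1.46875; next y=7/10·(-1.125)+1/4·(-1.46875)≈-1.154688
n=2: y≈-1.154688, sp=-2, e=sp−y≈-0.845313; I≈-3.720313, D=e−e_prev≈0.029688; u=2·(-0.845313)+0·(-3.720313)+1/4·0.029688≈-1.683203; next y=7/10·(-1.154688)+1/4·(-1.683203)≈-1.229082
n=3: y≈-1.229082, sp=-2, e=sp−y≈-0.770918; I≈-4.491230, D=e−e_prev≈0.074395; u=2·(-0.770918)+0·(-4.491230)+1/4·0.074395≈-1.523237; next y=7/10·(-1.229082)+1/4·(-1.523237)≈-1.241167
n=4: y≈-1.241167, sp=-2, e=sp−y≈-0.758833; I≈-5.250064, D=e−e_prev≈0.012085; u=2·(-0.758833)+0·(-5.250064)+1/4·0.012085≈-1.514645; next y=7/10·(-1.241167)+1/4·(-1.514645)≈-1.247478
n=5: y≈-1.247478, sp=-2, e=sp−y≈-0.752522; I≈-6.002586, D=e−e_prev≈0.006311; u=2·(-0.752522)+0·(-6.002586)+1/4·0.006311≈-1.503466; next y=7/10·(-1.247478)+1/4·(-1.503466)≈-1.249101
n=6: y≈-1.249101, sp=-2, e=sp−y≈-0.750899; I≈-6.753485, D=e−e_prev≈0.001623; u=2·(-0.750899)+0·(-6.753485)+1/4·0.001623≈-1.501392; next y=7/10·(-1.249101)+1/4·(-1.501392)≈-1.249719
n=7: y≈-1.249719, sp=2, e=sp−y≈3.249719; I≈-3.503766, D=e−e_prev≈4.000618; u=2·3.249719+0·(-3.503766)+1/4·4.000618≈7.499592; next y=7/10·(-1.249719)+1/4·7.499592≈1.000095
n=8: y≈1.000095, sp=2, e=sp−y≈0.999905; I≈-2.503861, D=e−e_prev≈-2.249814; u=2·0.999905+0·(-2.503861)+1/4·(-2.249814)≈1.437357; next y=7/10·1.000095+1/4·1.437357≈1.059406
n=9: y≈1.059406, sp=2, e=sp−y≈0.940594; I≈-1.563266, D=e−e_prev≈-0.059311; u=2·0.940594+0·(-1.563266)+1/4·(-0.059311)≈1.866361; next y=7/10·1.059406+1/4·1.866361≈1.208174
n=10: y≈1.208174, sp=-2, e=sp−y≈-3.208174; I≈-4.771440, D=e−e_prev≈-4.148769; u=2·(-3.208174)+0·(-4.771440)+1/4·(-4.148769)≈-7.453541; next y=7/10·1.208174+1/4·(-7.453541)≈-1.017663
n=11: y≈-1.017663, sp=-2, e=sp−y≈-0.982337; I≈-5.753777, D=e−e_prev≈2.225837; u=2·(-0.982337)+0·(-5.753777)+1/4·2.225837≈-1.408214; next y=7/10·(-1.017663)+1/4·(-1.408214)≈-1.064418
n=12: y≈-1.064418, sp=-2, e=sp−y≈-0.935582; I≈-6.689359, D=e−e_prev≈0.046755; u=2·(-0.935582)+0·(-6.689359)+1/4·0.046755≈-1.859476; next y=7/10·(-1.064418)+1/4·(-1.859476)≈-1.209961
n=13: y≈-1.209961, sp=-2, e=sp−y≈-0.790039; I≈-7.479398, D=e−e_prev≈0.145544; u=2·(-0.790039)+0·(-7.479398)+1/4·0.145544≈-1.543691; next y=7/10·(-1.209961)+1/4·(-1.543691)≈-1.232896
n=14: y≈-1.232896, sp=-2, e=sp−y≈-0.767104; I≈-8.246502, D=e−e_prev≈0.022934; u=2·(-0.767104)+0·(-8.246502)+1/4·0.022934≈-1.528475; next y=7/10·(-1.232896)+1/4·(-1.528475)≈-1.245146

0 -2 -4.500 0.000
1 -2 -1.469 -1.125
2 -2 -1.683 -1.155
3 -2 -1.523 -1.229
4 -2 -1.515 -1.241
5 -2 -1.503 -1.247
6 -2 -1.501 -1.249
7 2 7.500 -1.250
8 2 1.437 1.000
9 2 1.866 1.059
10 -2 -7.454 1.208
11 -2 -1.408 -1.018
12 -2 -1.859 -1.064
13 -2 -1.544 -1.210
14 -2 -1.528 -1.233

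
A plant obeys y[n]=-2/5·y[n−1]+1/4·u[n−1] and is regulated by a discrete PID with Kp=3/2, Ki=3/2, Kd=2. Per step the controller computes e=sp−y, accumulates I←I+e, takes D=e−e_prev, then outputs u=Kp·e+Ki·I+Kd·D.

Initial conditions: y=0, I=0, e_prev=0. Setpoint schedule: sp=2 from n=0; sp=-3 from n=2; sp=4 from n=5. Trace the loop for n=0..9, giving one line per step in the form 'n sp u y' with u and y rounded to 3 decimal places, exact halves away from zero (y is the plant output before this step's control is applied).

(exact arithmetic carried between steps; '≈' marks a value shown rounded to 6 d.p. or computed from one; I and e_prev carry over from the previous line; the table rounds u and y to 3 d.p., halves away from zero)
n=0: y=0, sp=2, e=sp−y=2; I=2, D=e−e_prev=2; u=3/2·2+3/2·2+2·2=10; next y=-2/5·0+1/4·10=2.5
n=1: y=2.5, sp=2, e=sp−y=-0.5; I=1.5, D=e−e_prev=-2.5; u=3/2·(-0.5)+3/2·1.5+2·(-2.5)=-3.5; next y=-2/5·2.5+1/4·(-3.5)=-1.875
n=2: y=-1.875, sp=-3, e=sp−y=-1.125; I=0.375, D=e−e_prev=-0.625; u=3/2·(-1.125)+3/2·0.375+2·(-0.625)=-2.375; next y=-2/5·(-1.875)+1/4·(-2.375)=0.15625
n=3: y=0.15625, sp=-3, e=sp−y=-3.15625; I=-2.78125, D=e−e_prev=-2.03125; u=3/2·(-3.15625)+3/2·(-2.78125)+2·(-2.03125)=-12.96875; next y=-2/5·0.15625+1/4·(-12.96875)≈-3.304688
n=4: y≈-3.304688, sp=-3, e=sp−y≈0.304688; I≈-2.476563, D=e−e_prev≈3.460938; u=3/2·0.304688+3/2·(-2.476563)+2·3.460938≈3.664063; next y=-2/5·(-3.304688)+1/4·3.664063≈2.237891
n=5: y≈2.237891, sp=4, e=sp−y≈1.762109; I≈-0.714453, D=e−e_prev≈1.457422; u=3/2·1.762109+3/2·(-0.714453)+2·1.457422≈4.486328; next y=-2/5·2.237891+1/4·4.486328≈0.226426
n=6: y≈0.226426, sp=4, e=sp−y≈3.773574; I≈3.059121, D=e−e_prev≈2.011465; u=3/2·3.773574+3/2·3.059121+2·2.011465≈14.271973; next y=-2/5·0.226426+1/4·14.271973≈3.477423
n=7: y≈3.477423, sp=4, e=sp−y≈0.522577; I≈3.581698, D=e−e_prev≈-3.250997; u=3/2·0.522577+3/2·3.581698+2·(-3.250997)≈-0.345581; next y=-2/5·3.477423+1/4·(-0.345581)≈-1.477364
n=8: y≈-1.477364, sp=4, e=sp−y≈5.477364; I≈9.059063, D=e−e_prev≈4.954787; u=3/2·5.477364+3/2·9.059063+2·4.954787≈31.714215; next y=-2/5·(-1.477364)+1/4·31.714215≈8.519500
n=9: y≈8.519500, sp=4, e=sp−y≈-4.519500; I≈4.539563, D=e−e_prev≈-9.996864; u=3/2·(-4.519500)+3/2·4.539563+2·(-9.996864)≈-19.963633; next y=-2/5·8.519500+1/4·(-19.963633)≈-8.398708

0 2 10.000 0.000
1 2 -3.500 2.500
2 -3 -2.375 -1.875
3 -3 -12.969 0.156
4 -3 3.664 -3.305
5 4 4.486 2.238
6 4 14.272 0.226
7 4 -0.346 3.477
8 4 31.714 -1.477
9 4 -19.964 8.519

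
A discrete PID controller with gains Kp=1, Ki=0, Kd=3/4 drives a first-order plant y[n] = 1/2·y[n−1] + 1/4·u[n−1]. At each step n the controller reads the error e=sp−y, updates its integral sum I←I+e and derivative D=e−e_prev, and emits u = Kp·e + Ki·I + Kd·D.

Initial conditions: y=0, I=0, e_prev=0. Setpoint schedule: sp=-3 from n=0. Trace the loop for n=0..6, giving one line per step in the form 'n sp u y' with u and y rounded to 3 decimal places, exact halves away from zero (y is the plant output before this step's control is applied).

(exact arithmetic carried between steps; '≈' marks a value shown rounded to 6 d.p. or computed from one; I and e_prev carry over from the previous line; the table rounds u and y to 3 d.p., halves away from zero)
n=0: y=0, sp=-3, e=sp−y=-3; I=-3, D=e−e_prev=-3; u=1·(-3)+0·(-3)+3/4·(-3)=-5.25; next y=1/2·0+1/4·(-5.25)=-1.3125
n=1: y=-1.3125, sp=-3, e=sp−y=-1.6875; I=-4.6875, D=e−e_prev=1.3125; u=1·(-1.6875)+0·(-4.6875)+3/4·1.3125=-0.703125; next y=1/2·(-1.3125)+1/4·(-0.703125)≈-0.832031
n=2: y≈-0.832031, sp=-3, e=sp−y≈-2.167969; I≈-6.855469, D=e−e_prev≈-0.480469; u=1·(-2.167969)+0·(-6.855469)+3/4·(-0.480469)≈-2.528320; next y=1/2·(-0.832031)+1/4·(-2.528320)≈-1.048096
n=3: y≈-1.048096, sp=-3, e=sp−y≈-1.951904; I≈-8.807373, D=e−e_prev≈0.216064; u=1·(-1.951904)+0·(-8.807373)+3/4·0.216064≈-1.789856; next y=1/2·(-1.048096)+1/4·(-1.789856)≈-0.971512
n=4: y≈-0.971512, sp=-3, e=sp−y≈-2.028488; I≈-10.835861, D=e−e_prev≈-0.076584; u=1·(-2.028488)+0·(-10.835861)+3/4·(-0.076584)≈-2.085926; next y=1/2·(-0.971512)+1/4·(-2.085926)≈-1.007237
n=5: y≈-1.007237, sp=-3, e=sp−y≈-1.992763; I≈-12.828624, D=e−e_prev≈0.035726; u=1·(-1.992763)+0·(-12.828624)+3/4·0.035726≈-1.965968; next y=1/2·(-1.007237)+1/4·(-1.965968)≈-0.995111
n=6: y≈-0.995111, sp=-3, e=sp−y≈-2.004889; I≈-14.833513, D=e−e_prev≈-0.012127; u=1·(-2.004889)+0·(-14.833513)+3/4·(-0.012127)≈-2.013984; next y=1/2·(-0.995111)+1/4·(-2.013984)≈-1.001051

0 -3 -5.250 0.000
1 -3 -0.703 -1.313
2 -3 -2.528 -0.832
3 -3 -1.790 -1.048
4 -3 -2.086 -0.972
5 -3 -1.966 -1.007
6 -3 -2.014 -0.995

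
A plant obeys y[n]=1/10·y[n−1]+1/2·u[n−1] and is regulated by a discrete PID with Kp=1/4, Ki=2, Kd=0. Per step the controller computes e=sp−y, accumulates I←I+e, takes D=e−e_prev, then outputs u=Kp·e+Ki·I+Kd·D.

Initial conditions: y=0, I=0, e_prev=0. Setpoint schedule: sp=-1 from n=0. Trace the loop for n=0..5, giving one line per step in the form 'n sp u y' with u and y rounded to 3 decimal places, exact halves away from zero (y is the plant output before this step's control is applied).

0 -1 -2.250 0.000
1 -1 -1.719 -1.125
2 -1 -1.813 -0.972
3 -1 -1.798 -1.004
4 -1 -1.800 -0.999
5 -1 -1.800 -1.000

(exact arithmetic carried between steps; '≈' marks a value shown rounded to 6 d.p. or computed from one; I and e_prev carry over from the previous line; the table rounds u and y to 3 d.p., halves away from zero)
n=0: y=0, sp=-1, e=sp−y=-1; I=-1, D=e−e_prev=-1; u=1/4·(-1)+2·(-1)+0·(-1)=-2.25; next y=1/10·0+1/2·(-2.25)=-1.125
n=1: y=-1.125, sp=-1, e=sp−y=0.125; I=-0.875, D=e−e_prev=1.125; u=1/4·0.125+2·(-0.875)+0·1.125=-1.71875; next y=1/10·(-1.125)+1/2·(-1.71875)=-0.971875
n=2: y=-0.971875, sp=-1, e=sp−y=-0.028125; I=-0.903125, D=e−e_prev=-0.153125; u=1/4·(-0.028125)+2·(-0.903125)+0·(-0.153125)≈-1.813281; next y=1/10·(-0.971875)+1/2·(-1.813281)≈-1.003828
n=3: y≈-1.003828, sp=-1, e=sp−y≈0.003828; I≈-0.899297, D=e−e_prev≈0.031953; u=1/4·0.003828+2·(-0.899297)+0·0.031953≈-1.797637; next y=1/10·(-1.003828)+1/2·(-1.797637)≈-0.999201
n=4: y≈-0.999201, sp=-1, e=sp−y≈-0.000799; I≈-0.900096, D=e−e_prev≈-0.004627; u=1/4·(-0.000799)+2·(-0.900096)+0·(-0.004627)≈-1.800391; next y=1/10·(-0.999201)+1/2·(-1.800391)≈-1.000116
n=5: y≈-1.000116, sp=-1, e=sp−y≈0.000116; I≈-0.899980, D=e−e_prev≈0.000915; u=1/4·0.000116+2·(-0.899980)+0·0.000915≈-1.799931; next y=1/10·(-1.000116)+1/2·(-1.799931)≈-0.999977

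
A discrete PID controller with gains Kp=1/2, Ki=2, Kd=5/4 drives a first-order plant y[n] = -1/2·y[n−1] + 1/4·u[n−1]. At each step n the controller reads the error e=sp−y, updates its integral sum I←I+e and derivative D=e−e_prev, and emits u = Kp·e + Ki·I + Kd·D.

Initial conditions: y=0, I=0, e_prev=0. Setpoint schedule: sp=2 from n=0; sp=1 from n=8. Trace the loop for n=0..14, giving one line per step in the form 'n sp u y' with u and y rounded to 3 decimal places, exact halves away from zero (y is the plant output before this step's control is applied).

(exact arithmetic carried between steps; '≈' marks a value shown rounded to 6 d.p. or computed from one; I and e_prev carry over from the previous line; the table rounds u and y to 3 d.p., halves away from zero)
n=0: y=0, sp=2, e=sp−y=2; I=2, D=e−e_prev=2; u=1/2·2+2·2+5/4·2=7.5; next y=-1/2·0+1/4·7.5=1.875
n=1: y=1.875, sp=2, e=sp−y=0.125; I=2.125, D=e−e_prev=-1.875; u=1/2·0.125+2·2.125+5/4·(-1.875)=1.96875; next y=-1/2·1.875+1/4·1.96875≈-0.445313
n=2: y≈-0.445313, sp=2, e=sp−y≈2.445313; I≈4.570313, D=e−e_prev≈2.320313; u=1/2·2.445313+2·4.570313+5/4·2.320313≈13.263672; next y=-1/2·(-0.445313)+1/4·13.263672≈3.538574
n=3: y≈3.538574, sp=2, e=sp−y≈-1.538574; I≈3.031738, D=e−e_prev≈-3.983887; u=1/2·(-1.538574)+2·3.031738+5/4·(-3.983887)≈0.314331; next y=-1/2·3.538574+1/4·0.314331≈-1.690704
n=4: y≈-1.690704, sp=2, e=sp−y≈3.690704; I≈6.722443, D=e−e_prev≈5.229279; u=1/2·3.690704+2·6.722443+5/4·5.229279≈21.826836; next y=-1/2·(-1.690704)+1/4·21.826836≈6.302061
n=5: y≈6.302061, sp=2, e=sp−y≈-4.302061; I≈2.420382, D=e−e_prev≈-7.992765; u=1/2·(-4.302061)+2·2.420382+5/4·(-7.992765)≈-7.301224; next y=-1/2·6.302061+1/4·(-7.301224)≈-4.976337
n=6: y≈-4.976337, sp=2, e=sp−y≈6.976337; I≈9.396718, D=e−e_prev≈11.278398; u=1/2·6.976337+2·9.396718+5/4·11.278398≈36.379602; next y=-1/2·(-4.976337)+1/4·36.379602≈11.583069
n=7: y≈11.583069, sp=2, e=sp−y≈-9.583069; I≈-0.186351, D=e−e_prev≈-16.559405; u=1/2·(-9.583069)+2·(-0.186351)+5/4·(-16.559405)≈-25.863492; next y=-1/2·11.583069+1/4·(-25.863492)≈-12.257407
n=8: y≈-12.257407, sp=1, e=sp−y≈13.257407; I≈13.071057, D=e−e_prev≈22.840476; u=1/2·13.257407+2·13.071057+5/4·22.840476≈61.321413; next y=-1/2·(-12.257407)+1/4·61.321413≈21.459057
n=9: y≈21.459057, sp=1, e=sp−y≈-20.459057; I≈-7.388000, D=e−e_prev≈-33.716464; u=1/2·(-20.459057)+2·(-7.388000)+5/4·(-33.716464)≈-67.151109; next y=-1/2·21.459057+1/4·(-67.151109)≈-27.517306
n=10: y≈-27.517306, sp=1, e=sp−y≈28.517306; I≈21.129306, D=e−e_prev≈48.976362; u=1/2·28.517306+2·21.129306+5/4·48.976362≈117.737717; next y=-1/2·(-27.517306)+1/4·117.737717≈43.193082
n=11: y≈43.193082, sp=1, e=sp−y≈-42.193082; I≈-21.063776, D=e−e_prev≈-70.710388; u=1/2·(-42.193082)+2·(-21.063776)+5/4·(-70.710388)≈-151.612078; next y=-1/2·43.193082+1/4·(-151.612078)≈-59.499561
n=12: y≈-59.499561, sp=1, e=sp−y≈60.499561; I≈39.435784, D=e−e_prev≈102.692643; u=1/2·60.499561+2·39.435784+5/4·102.692643≈237.487152; next y=-1/2·(-59.499561)+1/4·237.487152≈89.121568
n=13: y≈89.121568, sp=1, e=sp−y≈-88.121568; I≈-48.685784, D=e−e_prev≈-148.621129; u=1/2·(-88.121568)+2·(-48.685784)+5/4·(-148.621129)≈-327.208764; next y=-1/2·89.121568+1/4·(-327.208764)≈-126.362975
n=14: y≈-126.362975, sp=1, e=sp−y≈127.362975; I≈78.677191, D=e−e_prev≈215.484543; u=1/2·127.362975+2·78.677191+5/4·215.484543≈490.391549; next y=-1/2·(-126.362975)+1/4·490.391549≈185.779375

0 2 7.500 0.000
1 2 1.969 1.875
2 2 13.264 -0.445
3 2 0.314 3.539
4 2 21.827 -1.691
5 2 -7.301 6.302
6 2 36.380 -4.976
7 2 -25.863 11.583
8 1 61.321 -12.257
9 1 -67.151 21.459
10 1 117.738 -27.517
11 1 -151.612 43.193
12 1 237.487 -59.500
13 1 -327.209 89.122
14 1 490.392 -126.363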